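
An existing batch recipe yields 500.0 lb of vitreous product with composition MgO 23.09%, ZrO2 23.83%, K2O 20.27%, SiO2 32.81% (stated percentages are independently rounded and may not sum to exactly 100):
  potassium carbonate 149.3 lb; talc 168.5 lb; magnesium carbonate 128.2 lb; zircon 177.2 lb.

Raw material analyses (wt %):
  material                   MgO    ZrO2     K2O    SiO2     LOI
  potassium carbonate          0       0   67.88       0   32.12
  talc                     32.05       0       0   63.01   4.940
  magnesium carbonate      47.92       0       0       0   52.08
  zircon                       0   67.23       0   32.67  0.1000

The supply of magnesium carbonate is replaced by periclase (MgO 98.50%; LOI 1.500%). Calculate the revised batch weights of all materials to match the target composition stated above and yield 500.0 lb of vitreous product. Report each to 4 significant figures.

Working values are shown with 4-significant-figure rounding in the printout — all internal work carries full float precision from first step to last — every reported value takes exactly one rounding. All derived quantities, including yield, the totals, net glass mass, ignition loss, four oxide percentages, are computed starting from the weights for 500.0 lb of glass at full float precision, as written in the problem or the answer.
The oxide mass targets at 500.0 lb vitreous product:
  MgO: 23.09% × 500.0 = 115.4 lb
  ZrO2: 23.83% × 500.0 = 119.2 lb
  K2O: 20.27% × 500.0 = 101.4 lb
  SiO2: 32.81% × 500.0 = 164.0 lb
Oxide-by-oxide audit working from each reported weight, under the basis named above (target by target, the sums agree within answer rounding):
  MgO: 168.5·0.3205 + 62.39·0.9850 = 115.5 lb (target 115.4 lb)
  ZrO2: 177.2·0.6723 = 119.1 lb (target 119.2 lb)
  K2O: 149.3·0.6788 = 101.3 lb (target 101.4 lb)
  SiO2: 168.5·0.6301 + 177.2·0.3267 = 164.1 lb (target 164.0 lb)
Glass mass check: batch total minus LOI = 500.0 lb (per-oxide target masses sum to 500.0 lb; basis as stated: 500.0 lb — any gap is answer rounding).
Batch grand total — Σ batch = 557.4 lb; LOI loss = Σ batch·LOI = 57.39 lb; as yield: glass ÷ batch → 89.70%.

Revised batch per 500.0 lb vitreous product:
  potassium carbonate: 149.3 lb
  talc: 168.5 lb
  periclase: 62.39 lb
  zircon: 177.2 lb
Total batch = 557.4 lb; LOI loss = 57.39 lb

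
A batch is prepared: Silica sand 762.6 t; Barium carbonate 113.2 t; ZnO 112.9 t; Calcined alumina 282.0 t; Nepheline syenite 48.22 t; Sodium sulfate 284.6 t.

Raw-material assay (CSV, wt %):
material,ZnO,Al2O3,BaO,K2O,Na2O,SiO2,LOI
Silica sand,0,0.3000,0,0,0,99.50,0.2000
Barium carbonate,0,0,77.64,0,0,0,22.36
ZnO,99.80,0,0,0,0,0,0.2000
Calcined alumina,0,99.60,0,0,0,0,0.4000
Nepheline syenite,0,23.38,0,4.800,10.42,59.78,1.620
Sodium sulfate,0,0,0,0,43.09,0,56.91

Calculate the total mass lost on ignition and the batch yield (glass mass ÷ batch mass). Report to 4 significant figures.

Working values are printed, rounded to four significant figures, between the steps — all arithmetic carries full precision from first step to last. Each reported result is rounded exactly once; the derived quantities, which include glass mass, the yield, six oxide percentages, ignition loss, totals, are recomputed in full float precision, precisely as stated by the problem or the answer, from the batch weights per 1413 t of glass.
Ignition loss by material:
  Silica sand: 762.6 × 0.002000 = 1.525 t
  Barium carbonate: 113.2 × 0.2236 = 25.31 t
  ZnO: 112.9 × 0.002000 = 0.2258 t
  Calcined alumina: 282.0 × 0.004000 = 1.128 t
  Nepheline syenite: 48.22 × 0.01620 = 0.7812 t
  Sodium sulfate: 284.6 × 0.5691 = 162.0 t
Total LOI = 190.9 t
Glass = batch − LOI = 1604 − 190.9 = 1413 t

LOI loss = 190.9 t; glass = 1413 t; yield = 88.09%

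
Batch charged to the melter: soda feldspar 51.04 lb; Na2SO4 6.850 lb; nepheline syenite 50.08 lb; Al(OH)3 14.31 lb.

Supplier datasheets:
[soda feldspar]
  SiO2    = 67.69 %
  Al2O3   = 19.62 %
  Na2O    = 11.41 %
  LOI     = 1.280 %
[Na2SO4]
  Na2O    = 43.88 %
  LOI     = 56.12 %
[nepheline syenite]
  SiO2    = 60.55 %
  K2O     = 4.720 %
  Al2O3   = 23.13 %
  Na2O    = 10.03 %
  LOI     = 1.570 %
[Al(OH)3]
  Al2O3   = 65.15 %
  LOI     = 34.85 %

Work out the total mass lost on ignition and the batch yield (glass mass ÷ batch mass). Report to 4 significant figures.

LOI loss = 10.27 lb; glass = 112.0 lb; yield = 91.60%

In-progress results appear, rounded to four significant figures, between the steps — the whole derivation keeps full float precision at each step. A single rounding produces each reported figure. All derived quantities (the totals, net glass mass, four oxide percentages, ignition loss, the yield) are rebuilt starting from the weights for 112.0 lb of glass at full precision, precisely as stated by the problem or the answer.
Per-material ignition loss:
  soda feldspar: 51.04 × 0.01280 = 0.6533 lb
  Na2SO4: 6.850 × 0.5612 = 3.844 lb
  nepheline syenite: 50.08 × 0.01570 = 0.7863 lb
  Al(OH)3: 14.31 × 0.3485 = 4.987 lb
Total LOI = 10.27 lb
Glass = batch − LOI = 122.3 − 10.27 = 112.0 lb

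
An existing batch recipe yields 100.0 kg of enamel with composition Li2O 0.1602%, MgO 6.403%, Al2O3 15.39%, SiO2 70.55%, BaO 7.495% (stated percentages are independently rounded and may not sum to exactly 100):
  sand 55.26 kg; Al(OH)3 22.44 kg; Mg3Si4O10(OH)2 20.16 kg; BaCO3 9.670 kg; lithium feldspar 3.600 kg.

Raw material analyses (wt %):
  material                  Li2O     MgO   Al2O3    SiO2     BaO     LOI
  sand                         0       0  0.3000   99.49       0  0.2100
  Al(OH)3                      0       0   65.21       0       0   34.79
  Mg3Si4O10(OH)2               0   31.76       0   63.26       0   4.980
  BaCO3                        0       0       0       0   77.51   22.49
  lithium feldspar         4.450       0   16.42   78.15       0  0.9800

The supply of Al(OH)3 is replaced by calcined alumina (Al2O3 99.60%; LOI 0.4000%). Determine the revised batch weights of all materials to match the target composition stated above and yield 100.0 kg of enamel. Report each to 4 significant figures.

Revised batch per 100.0 kg enamel:
  sand: 55.26 kg
  calcined alumina: 14.69 kg
  Mg3Si4O10(OH)2: 20.16 kg
  BaCO3: 9.670 kg
  lithium feldspar: 3.600 kg
Total batch = 103.4 kg; LOI loss = 3.389 kg

Working values are displayed, rounded to 4 significant digits, alongside each step. All arithmetic carries full precision through every step; each reported number is rounded just once. Derived quantities, which include the yield, ignition loss, net glass mass, five oxide percentages, totals, are rebuilt at full float precision, as written in the problem or the answer, from the batch weights at 100.0 kg of glass.
Per-oxide target masses for 100.0 kg enamel:
  Li2O: 0.1602% × 100.0 = 0.1602 kg
  MgO: 6.403% × 100.0 = 6.403 kg
  Al2O3: 15.39% × 100.0 = 15.39 kg
  SiO2: 70.55% × 100.0 = 70.55 kg
  BaO: 7.495% × 100.0 = 7.495 kg
A balance pass over the oxides, on the weights just shown, per the basis as stated (delivered sums recover each target once rounding is allowed for):
  Li2O: 3.600·0.04450 = 0.1602 kg (target 0.1602 kg)
  MgO: 20.16·0.3176 = 6.403 kg (target 6.403 kg)
  Al2O3: 55.26·0.003000 + 14.69·0.9960 + 3.600·0.1642 = 15.39 kg (target 15.39 kg)
  SiO2: 55.26·0.9949 + 20.16·0.6326 + 3.600·0.7815 = 70.54 kg (target 70.55 kg)
  BaO: 9.670·0.7751 = 7.495 kg (target 7.495 kg)
Mass balance on the glass: total batch − LOI = 99.99 kg (oxide target masses add up to 100.0 kg; the stated basis being 100.0 kg — any gap is answer rounding).
Total batch = Σ batch = 103.4 kg; LOI loss = Σ batch·LOI = 3.389 kg; yield: glass divided by total = 96.72%.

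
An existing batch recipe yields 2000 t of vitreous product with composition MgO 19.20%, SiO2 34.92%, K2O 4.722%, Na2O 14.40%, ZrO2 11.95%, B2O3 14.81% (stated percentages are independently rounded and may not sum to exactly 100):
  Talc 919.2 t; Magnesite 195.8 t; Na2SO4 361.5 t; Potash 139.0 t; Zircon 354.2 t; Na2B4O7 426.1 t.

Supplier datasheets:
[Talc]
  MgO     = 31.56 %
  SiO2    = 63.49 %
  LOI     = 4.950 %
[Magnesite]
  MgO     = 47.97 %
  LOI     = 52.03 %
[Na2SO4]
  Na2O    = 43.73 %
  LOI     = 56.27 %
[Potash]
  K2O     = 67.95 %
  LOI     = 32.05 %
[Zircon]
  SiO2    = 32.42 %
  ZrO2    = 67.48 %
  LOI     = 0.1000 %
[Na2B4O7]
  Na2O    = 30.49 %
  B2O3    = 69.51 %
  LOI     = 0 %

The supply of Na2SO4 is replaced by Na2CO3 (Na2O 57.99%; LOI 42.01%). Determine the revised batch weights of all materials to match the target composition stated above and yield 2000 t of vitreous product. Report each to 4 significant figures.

Revised batch per 2000 t vitreous product:
  Talc: 919.2 t
  Magnesite: 195.8 t
  Na2CO3: 272.6 t
  Potash: 139.0 t
  Zircon: 354.2 t
  Na2B4O7: 426.1 t
Total batch = 2307 t; LOI loss = 306.8 t

Intermediates are printed, rounded to four significant figures, at each printed step; every computation holds full precision at each step. Every reported result sees exactly one rounding — derived quantities (totals, glass mass, yield, LOI, the six compositions) are recomputed from the batch weights for 2000 t of glass at full precision as quoted within either problem or answer.
Target masses of each oxide per 2000 t vitreous product:
  MgO: 19.20% × 2000 = 384.0 t
  SiO2: 34.92% × 2000 = 698.4 t
  K2O: 4.722% × 2000 = 94.44 t
  Na2O: 14.40% × 2000 = 288.0 t
  ZrO2: 11.95% × 2000 = 239.0 t
  B2O3: 14.81% × 2000 = 296.2 t
Per-oxide balance check from the weights as reported, versus the basis set out (sums match the target masses net of answer rounding effects):
  MgO: 919.2·0.3156 + 195.8·0.4797 = 384.0 t (target 384.0 t)
  SiO2: 919.2·0.6349 + 354.2·0.3242 = 698.4 t (target 698.4 t)
  K2O: 139.0·0.6795 = 94.45 t (target 94.44 t)
  Na2O: 272.6·0.5799 + 426.1·0.3049 = 288.0 t (target 288.0 t)
  ZrO2: 354.2·0.6748 = 239.0 t (target 239.0 t)
  B2O3: 426.1·0.6951 = 296.2 t (target 296.2 t)
Consistency of the glass mass: the batch minus its LOI: 2000 t (per-oxide target masses sum to 2000 t; basis as stated: 2000 t — a pure rounding effect).
Adding the batch up: Σ batch = 2307 t; ignition loss, Σ(batch × LOI) = 306.8 t; yield = glass ÷ total batch = 86.70%.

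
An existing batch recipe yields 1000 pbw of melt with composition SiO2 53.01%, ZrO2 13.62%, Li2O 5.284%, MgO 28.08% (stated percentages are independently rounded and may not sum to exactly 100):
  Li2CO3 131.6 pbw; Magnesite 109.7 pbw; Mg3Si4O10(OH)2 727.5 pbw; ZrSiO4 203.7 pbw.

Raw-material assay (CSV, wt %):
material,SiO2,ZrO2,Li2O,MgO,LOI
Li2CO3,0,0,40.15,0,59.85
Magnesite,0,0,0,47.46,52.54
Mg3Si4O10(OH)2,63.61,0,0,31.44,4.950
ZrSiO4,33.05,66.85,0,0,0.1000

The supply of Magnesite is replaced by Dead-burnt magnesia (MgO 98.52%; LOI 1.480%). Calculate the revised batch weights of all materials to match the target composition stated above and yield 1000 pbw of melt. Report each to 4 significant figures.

Revised batch per 1000 pbw melt:
  Li2CO3: 131.6 pbw
  Dead-burnt magnesia: 52.86 pbw
  Mg3Si4O10(OH)2: 727.5 pbw
  ZrSiO4: 203.7 pbw
Total batch = 1116 pbw; LOI loss = 115.8 pbw

The intermediate values are displayed rounded off to 4 significant digits between the steps. All arithmetic maintains full float precision from first step to last — each reported figure is rounded a single time; all derived quantities are carried starting from the weights per 1000 pbw of glass in full float precision (glass mass, the yield, LOI, the totals, the four compositions), exactly as printed in either problem or answer.
Oxide-by-oxide targets in 1000 pbw melt:
  SiO2: 53.01% × 1000 = 530.1 pbw
  ZrO2: 13.62% × 1000 = 136.2 pbw
  Li2O: 5.284% × 1000 = 52.84 pbw
  MgO: 28.08% × 1000 = 280.8 pbw
Verifying the oxide balance on the weights just shown, per the basis as stated (delivered sums recover each target modulo rounding of the values):
  SiO2: 727.5·0.6361 + 203.7·0.3305 = 530.1 pbw (target 530.1 pbw)
  ZrO2: 203.7·0.6685 = 136.2 pbw (target 136.2 pbw)
  Li2O: 131.6·0.4015 = 52.84 pbw (target 52.84 pbw)
  MgO: 52.86·0.9852 + 727.5·0.3144 = 280.8 pbw (target 280.8 pbw)
Auditing the glass mass value: whole batch net of LOI = 999.9 pbw (summing oxide targets gives 999.9 pbw; stated basis 1000 pbw — deltas are rounding alone).
Whole-batch sum: Σ batch = 1116 pbw; the LOI term Σ batch·LOI equals 115.8 pbw; yield: glass divided by total = 89.62%.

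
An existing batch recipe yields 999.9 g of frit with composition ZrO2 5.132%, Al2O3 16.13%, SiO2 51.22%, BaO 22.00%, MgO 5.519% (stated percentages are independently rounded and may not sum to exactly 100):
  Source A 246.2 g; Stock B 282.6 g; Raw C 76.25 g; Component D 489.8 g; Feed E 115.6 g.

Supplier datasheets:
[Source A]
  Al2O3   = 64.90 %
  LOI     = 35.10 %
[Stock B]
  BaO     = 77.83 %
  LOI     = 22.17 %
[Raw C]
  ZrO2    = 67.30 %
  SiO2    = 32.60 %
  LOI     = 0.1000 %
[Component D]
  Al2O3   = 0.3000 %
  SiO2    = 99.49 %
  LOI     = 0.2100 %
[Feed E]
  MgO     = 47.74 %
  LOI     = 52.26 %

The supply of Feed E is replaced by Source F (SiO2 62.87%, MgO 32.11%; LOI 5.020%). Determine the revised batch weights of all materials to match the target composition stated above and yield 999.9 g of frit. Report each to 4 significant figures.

Mid-chain values are shown (rounded to four significant figures) at each printed step. The whole derivation runs at full precision through the solve; every reported figure receives exactly one rounding; all derived quantities (ignition loss, totals, net glass mass, yield, five oxide percentages) are recomputed starting from the weights per 999.9 g of glass at full float precision as set out in either problem or answer.
Oxide-by-oxide targets in 999.9 g frit:
  ZrO2: 5.132% × 999.9 = 51.31 g
  Al2O3: 16.13% × 999.9 = 161.3 g
  SiO2: 51.22% × 999.9 = 512.1 g
  BaO: 22.00% × 999.9 = 220.0 g
  MgO: 5.519% × 999.9 = 55.18 g
Verifying the oxide balance from the weights as reported, under the basis named above (target by target, the sums agree inside rounding margins):
  ZrO2: 76.25·0.6730 = 51.32 g (target 51.31 g)
  Al2O3: 246.7·0.6490 + 381.2·0.003000 = 161.3 g (target 161.3 g)
  SiO2: 76.25·0.3260 + 381.2·0.9949 + 171.9·0.6287 = 512.2 g (target 512.1 g)
  BaO: 282.6·0.7783 = 219.9 g (target 220.0 g)
  MgO: 171.9·0.3211 = 55.20 g (target 55.18 g)
The glass-mass cross-check: batch Σ − ignition loss = 999.9 g (per-oxide target masses sum to 999.9 g; stated basis 999.9 g — differing by rounding only).
Batch grand total — Σ batch = 1159 g; loss to ignition Σ batch·LOI = 158.8 g; glass ÷ batch gives a yield of 86.30%.

Revised batch per 999.9 g frit:
  Source A: 246.7 g
  Stock B: 282.6 g
  Raw C: 76.25 g
  Component D: 381.2 g
  Source F: 171.9 g
Total batch = 1159 g; LOI loss = 158.8 g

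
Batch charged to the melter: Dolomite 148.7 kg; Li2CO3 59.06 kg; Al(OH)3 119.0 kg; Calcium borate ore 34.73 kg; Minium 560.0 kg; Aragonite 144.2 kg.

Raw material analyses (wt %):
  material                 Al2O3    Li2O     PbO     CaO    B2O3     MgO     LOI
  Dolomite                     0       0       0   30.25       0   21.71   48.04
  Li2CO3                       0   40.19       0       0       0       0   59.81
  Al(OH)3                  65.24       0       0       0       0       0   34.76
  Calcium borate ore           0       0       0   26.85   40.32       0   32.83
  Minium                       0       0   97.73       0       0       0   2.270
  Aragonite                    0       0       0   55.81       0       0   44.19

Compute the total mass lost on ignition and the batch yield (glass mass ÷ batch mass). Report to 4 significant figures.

The working math holds full precision at every stage; the intermediate values are shown (rounded to four significant figures) between the steps; every reported result is rounded just once; derived quantities (glass mass, the totals, ignition loss, the yield, six oxide percentages) are re-derived at full float precision from the weighed amounts at 829.7 kg of glass exactly as shown in the question or the answer.
LOI of each material in turn:
  Dolomite: 148.7 × 0.4804 = 71.44 kg
  Li2CO3: 59.06 × 0.5981 = 35.32 kg
  Al(OH)3: 119.0 × 0.3476 = 41.36 kg
  Calcium borate ore: 34.73 × 0.3283 = 11.40 kg
  Minium: 560.0 × 0.02270 = 12.71 kg
  Aragonite: 144.2 × 0.4419 = 63.72 kg
Total LOI = 236.0 kg
Glass = batch − LOI = 1066 − 236.0 = 829.7 kg

LOI loss = 236.0 kg; glass = 829.7 kg; yield = 77.86%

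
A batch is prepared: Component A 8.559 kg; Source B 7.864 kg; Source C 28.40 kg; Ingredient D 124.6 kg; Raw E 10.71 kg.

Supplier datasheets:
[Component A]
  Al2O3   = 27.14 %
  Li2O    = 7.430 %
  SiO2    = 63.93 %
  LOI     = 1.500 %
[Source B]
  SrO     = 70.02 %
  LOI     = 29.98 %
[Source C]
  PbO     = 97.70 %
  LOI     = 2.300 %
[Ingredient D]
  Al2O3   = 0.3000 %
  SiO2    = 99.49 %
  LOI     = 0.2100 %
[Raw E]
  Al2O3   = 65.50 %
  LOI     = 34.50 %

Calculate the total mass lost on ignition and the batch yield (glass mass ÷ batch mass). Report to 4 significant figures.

LOI loss = 7.096 kg; glass = 173.0 kg; yield = 96.06%

Mid-chain values are printed, with 4-significant-figure rounding, when written out — the working math maintains exact precision at each step — a single rounding produces every reported number — derived quantities (net glass mass, LOI, the totals, the five compositions, the yield) are carried from the batch weights for 173.0 kg of glass at full precision, exactly as printed in the problem or the answer.
Ignition loss by material:
  Component A: 8.559 × 0.01500 = 0.1284 kg
  Source B: 7.864 × 0.2998 = 2.358 kg
  Source C: 28.40 × 0.02300 = 0.6532 kg
  Ingredient D: 124.6 × 0.002100 = 0.2617 kg
  Raw E: 10.71 × 0.3450 = 3.695 kg
Total LOI = 7.096 kg
Glass = batch − LOI = 180.1 − 7.096 = 173.0 kg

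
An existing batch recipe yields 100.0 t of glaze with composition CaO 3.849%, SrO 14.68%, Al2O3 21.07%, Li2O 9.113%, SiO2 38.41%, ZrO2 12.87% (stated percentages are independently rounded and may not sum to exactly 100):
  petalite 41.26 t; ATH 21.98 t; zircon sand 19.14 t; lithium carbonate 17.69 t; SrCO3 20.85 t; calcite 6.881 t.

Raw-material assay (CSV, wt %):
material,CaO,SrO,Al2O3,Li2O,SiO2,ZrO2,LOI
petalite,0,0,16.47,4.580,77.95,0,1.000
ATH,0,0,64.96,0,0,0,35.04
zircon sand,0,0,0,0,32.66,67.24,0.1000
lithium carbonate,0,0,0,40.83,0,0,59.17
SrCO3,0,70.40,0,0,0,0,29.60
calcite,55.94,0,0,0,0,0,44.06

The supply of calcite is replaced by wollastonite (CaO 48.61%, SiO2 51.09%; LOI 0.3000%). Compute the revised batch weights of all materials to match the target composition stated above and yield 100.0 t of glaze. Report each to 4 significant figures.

Each numeric step runs at full precision in every operation; the intermediate values appear rounded to 4 significant digits on the page — every reported value includes exactly one rounding — the derived quantities, including the totals, yield, LOI, glass mass, six oxide percentages, are carried from the weighed amounts for 100.0 t of glass at full precision exactly as printed in the problem or the answer.
The oxide mass targets at 100.0 t glaze:
  CaO: 3.849% × 100.0 = 3.849 t
  SrO: 14.68% × 100.0 = 14.68 t
  Al2O3: 21.07% × 100.0 = 21.07 t
  Li2O: 9.113% × 100.0 = 9.113 t
  SiO2: 38.41% × 100.0 = 38.41 t
  ZrO2: 12.87% × 100.0 = 12.87 t
Balance tally, oxide-wise, on the weights just shown, relative to the basis at hand (sums match the target masses inside rounding margins):
  CaO: 7.918·0.4861 = 3.849 t (target 3.849 t)
  SrO: 20.85·0.7040 = 14.68 t (target 14.68 t)
  Al2O3: 36.07·0.1647 + 23.29·0.6496 = 21.07 t (target 21.07 t)
  Li2O: 36.07·0.04580 + 18.27·0.4083 = 9.112 t (target 9.113 t)
  SiO2: 36.07·0.7795 + 19.14·0.3266 + 7.918·0.5109 = 38.41 t (target 38.41 t)
  ZrO2: 19.14·0.6724 = 12.87 t (target 12.87 t)
The glass-mass cross-check: total charge less LOI = 99.99 t (the Σ of target masses is 99.99 t; basis as stated: 100.0 t — rounding explains the deltas).
Total batch = Σ batch = 125.5 t; LOI loss = Σ batch·LOI = 25.55 t; as yield: glass ÷ batch → 79.65%.

Revised batch per 100.0 t glaze:
  petalite: 36.07 t
  ATH: 23.29 t
  zircon sand: 19.14 t
  lithium carbonate: 18.27 t
  SrCO3: 20.85 t
  wollastonite: 7.918 t
Total batch = 125.5 t; LOI loss = 25.55 t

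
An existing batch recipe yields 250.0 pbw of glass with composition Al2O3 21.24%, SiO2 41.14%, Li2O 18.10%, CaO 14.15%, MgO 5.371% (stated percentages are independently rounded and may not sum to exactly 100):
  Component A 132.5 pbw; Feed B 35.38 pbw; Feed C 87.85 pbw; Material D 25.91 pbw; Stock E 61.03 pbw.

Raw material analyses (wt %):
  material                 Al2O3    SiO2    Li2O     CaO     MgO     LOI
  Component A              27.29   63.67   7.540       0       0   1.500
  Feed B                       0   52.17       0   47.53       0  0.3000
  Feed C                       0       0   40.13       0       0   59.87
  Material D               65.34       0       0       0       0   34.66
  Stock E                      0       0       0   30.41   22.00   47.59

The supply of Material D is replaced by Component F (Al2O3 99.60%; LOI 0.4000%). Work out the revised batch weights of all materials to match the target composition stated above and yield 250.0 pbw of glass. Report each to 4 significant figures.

Revised batch per 250.0 pbw glass:
  Component A: 132.5 pbw
  Feed B: 35.38 pbw
  Feed C: 87.85 pbw
  Component F: 17.00 pbw
  Stock E: 61.03 pbw
Total batch = 333.8 pbw; LOI loss = 83.80 pbw

Each numeric step runs at exact precision end to end — intermediates are displayed (rounded to 4 significant figures) within the worked lines — each reported figure carries a single rounding. Derived quantities, which include yield, totals, LOI, five oxide percentages, glass mass, are rebuilt at exact precision, precisely as stated by the question or the answer, from the batch weights for 250.0 pbw of glass.
The oxide mass targets at 250.0 pbw glass:
  Al2O3: 21.24% × 250.0 = 53.10 pbw
  SiO2: 41.14% × 250.0 = 102.8 pbw
  Li2O: 18.10% × 250.0 = 45.25 pbw
  CaO: 14.15% × 250.0 = 35.38 pbw
  MgO: 5.371% × 250.0 = 13.43 pbw
Balance tally, oxide-wise, using the reported weights, for the quoted basis mass (summed amounts equal target values inside rounding margins):
  Al2O3: 132.5·0.2729 + 17.00·0.9960 = 53.09 pbw (target 53.10 pbw)
  SiO2: 132.5·0.6367 + 35.38·0.5217 = 102.8 pbw (target 102.8 pbw)
  Li2O: 132.5·0.07540 + 87.85·0.4013 = 45.24 pbw (target 45.25 pbw)
  CaO: 35.38·0.4753 + 61.03·0.3041 = 35.38 pbw (target 35.38 pbw)
  MgO: 61.03·0.2200 = 13.43 pbw (target 13.43 pbw)
Glass mass check: the batch minus its LOI: 250.0 pbw (the Σ of target masses is 250.0 pbw; stated basis 250.0 pbw — deltas are rounding alone).
Summing the batch: Σ batch = 333.8 pbw; Σ batch·LOI gives LOI loss = 83.80 pbw; the yield ratio, glass ÷ batch: 74.89%.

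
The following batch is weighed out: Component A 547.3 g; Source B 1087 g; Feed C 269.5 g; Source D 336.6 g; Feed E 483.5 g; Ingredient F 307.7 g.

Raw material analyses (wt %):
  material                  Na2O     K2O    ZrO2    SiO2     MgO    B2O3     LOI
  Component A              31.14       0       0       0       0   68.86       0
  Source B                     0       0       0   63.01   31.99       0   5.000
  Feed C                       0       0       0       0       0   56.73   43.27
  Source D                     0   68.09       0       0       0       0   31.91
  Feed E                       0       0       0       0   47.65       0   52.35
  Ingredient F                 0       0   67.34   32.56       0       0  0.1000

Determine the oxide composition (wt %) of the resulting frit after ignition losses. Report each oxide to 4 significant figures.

Glass mass = 2500 g (batch 3032 − LOI 531.8).
Composition: Na2O 6.818%, K2O 9.168%, ZrO2 8.289%, SiO2 31.41%, MgO 23.13%, B2O3 21.19%

Values along the way are shown (rounded to 4 significant digits) across the worked steps — the working math holds full float precision through the solve. A single rounding completes each reported number; all derived quantities are re-derived from the batch weights at 2500 g of glass in full precision (the totals, glass mass, the yield, LOI, the six compositions) precisely as stated by problem or answer.
Per-oxide mass from batch:
  Na2O: 547.3·0.3114 = 170.4 g
  K2O: 336.6·0.6809 = 229.2 g
  ZrO2: 307.7·0.6734 = 207.2 g
  SiO2: 1087·0.6301 + 307.7·0.3256 = 785.1 g
  MgO: 1087·0.3199 + 483.5·0.4765 = 578.1 g
  B2O3: 547.3·0.6886 + 269.5·0.5673 = 529.8 g
LOI: 1087·0.05000 + 269.5·0.4327 + 336.6·0.3191 + 483.5·0.5235 + 307.7·0.001000 = 531.8 g
The glass mass, total less LOI, = 3032 − 531.8 = 2500 g (consistent with Σ oxide mass)
wt % = 100 × oxide mass / glass mass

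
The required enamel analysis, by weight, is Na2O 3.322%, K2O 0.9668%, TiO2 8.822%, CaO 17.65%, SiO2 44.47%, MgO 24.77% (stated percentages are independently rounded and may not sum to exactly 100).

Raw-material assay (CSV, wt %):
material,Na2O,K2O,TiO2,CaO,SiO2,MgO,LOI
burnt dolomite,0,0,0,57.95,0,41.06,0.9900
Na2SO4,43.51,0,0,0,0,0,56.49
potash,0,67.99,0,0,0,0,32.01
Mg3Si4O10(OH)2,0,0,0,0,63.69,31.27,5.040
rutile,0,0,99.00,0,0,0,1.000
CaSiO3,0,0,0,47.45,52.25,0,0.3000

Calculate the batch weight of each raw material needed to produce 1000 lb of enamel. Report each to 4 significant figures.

Batch per 1000 lb enamel:
  burnt dolomite: 172.4 lb
  Na2SO4: 76.35 lb
  potash: 14.22 lb
  Mg3Si4O10(OH)2: 565.8 lb
  rutile: 89.11 lb
  CaSiO3: 161.4 lb
Total batch = 1079 lb; LOI loss = 79.28 lb; yield = 92.65%

The whole derivation runs at full precision at each step; values along the way are shown rounded off to 4 significant figures on the page; each reported number takes exactly one rounding. Derived quantities, including totals, glass mass, yield, ignition loss, the six compositions, are re-derived from the batch weights for 1000 lb of glass at full precision, exactly as shown in either problem or answer.
Oxide-by-oxide targets in 1000 lb enamel:
  Na2O: 3.322% × 1000 = 33.22 lb
  K2O: 0.9668% × 1000 = 9.668 lb
  TiO2: 8.822% × 1000 = 88.22 lb
  CaO: 17.65% × 1000 = 176.5 lb
  SiO2: 44.47% × 1000 = 444.7 lb
  MgO: 24.77% × 1000 = 247.7 lb
Oxide-by-oxide audit using the reported weights, versus the basis set out (summed amounts equal target values given rounding of the digits):
  Na2O: 76.35·0.4351 = 33.22 lb (target 33.22 lb)
  K2O: 14.22·0.6799 = 9.668 lb (target 9.668 lb)
  TiO2: 89.11·0.9900 = 88.22 lb (target 88.22 lb)
  CaO: 172.4·0.5795 + 161.4·0.4745 = 176.5 lb (target 176.5 lb)
  SiO2: 565.8·0.6369 + 161.4·0.5225 = 444.7 lb (target 444.7 lb)
  MgO: 172.4·0.4106 + 565.8·0.3127 = 247.7 lb (target 247.7 lb)
Consistency of the glass mass: net batch after ignition = 1000 lb (the targets, summed, come to 1000 lb; basis as stated: 1000 lb — a pure rounding effect).
Total batch = Σ batch = 1079 lb; the LOI term Σ batch·LOI equals 79.28 lb; yield: glass divided by total = 92.65%.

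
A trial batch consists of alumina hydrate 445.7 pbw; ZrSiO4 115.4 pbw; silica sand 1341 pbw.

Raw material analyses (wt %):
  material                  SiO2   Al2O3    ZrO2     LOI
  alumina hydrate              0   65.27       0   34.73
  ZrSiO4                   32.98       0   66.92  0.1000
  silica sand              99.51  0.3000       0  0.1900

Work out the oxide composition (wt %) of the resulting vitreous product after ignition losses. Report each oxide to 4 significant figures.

Glass mass = 1745 pbw (batch 1902 − LOI 157.5).
Composition: SiO2 78.67%, Al2O3 16.90%, ZrO2 4.426%

Every computation holds exact precision end to end — working values are displayed with 4-significant-digit rounding across the worked steps — every reported number sees exactly one rounding; derived quantities, including yield, the totals, LOI, the three compositions, glass mass, are recomputed from the batch weights on 1745 pbw of glass in exact precision as set out in the problem or the answer.
Oxide masses out of the charge:
  SiO2: 115.4·0.3298 + 1341·0.9951 = 1372 pbw
  Al2O3: 445.7·0.6527 + 1341·0.003000 = 294.9 pbw
  ZrO2: 115.4·0.6692 = 77.23 pbw
LOI: 445.7·0.3473 + 115.4·0.001000 + 1341·0.001900 = 157.5 pbw
Net of LOI, the glass mass = 1902 − 157.5 = 1745 pbw (the oxide masses sum to this)
each oxide over glass, ×100, is wt %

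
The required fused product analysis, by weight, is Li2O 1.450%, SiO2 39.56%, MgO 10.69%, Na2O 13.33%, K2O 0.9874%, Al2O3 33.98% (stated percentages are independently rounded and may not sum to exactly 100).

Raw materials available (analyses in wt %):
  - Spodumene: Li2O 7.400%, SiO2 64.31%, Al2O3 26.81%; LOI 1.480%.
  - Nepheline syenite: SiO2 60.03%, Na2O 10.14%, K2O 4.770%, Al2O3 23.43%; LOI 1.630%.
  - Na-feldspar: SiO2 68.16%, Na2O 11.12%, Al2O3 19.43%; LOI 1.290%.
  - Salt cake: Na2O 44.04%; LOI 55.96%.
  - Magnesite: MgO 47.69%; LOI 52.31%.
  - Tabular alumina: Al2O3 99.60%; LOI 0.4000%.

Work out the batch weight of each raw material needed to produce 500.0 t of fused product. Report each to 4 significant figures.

Batch per 500.0 t fused product:
  Spodumene: 97.97 t
  Nepheline syenite: 103.5 t
  Na-feldspar: 106.6 t
  Salt cake: 100.6 t
  Magnesite: 112.1 t
  Tabular alumina: 99.07 t
Total batch = 619.8 t; LOI loss = 119.8 t; yield = 80.67%

Mid-chain values appear (rounded to 4 significant digits) between the steps; all arithmetic maintains full precision through the solve; a single rounding produces every reported figure. Derived quantities (ignition loss, the six compositions, yield, totals, glass mass) are carried using the weight values per 500.0 t of glass at full precision exactly as shown in problem or answer.
Per-oxide target masses for 500.0 t fused product:
  Li2O: 1.450% × 500.0 = 7.250 t
  SiO2: 39.56% × 500.0 = 197.8 t
  MgO: 10.69% × 500.0 = 53.45 t
  Na2O: 13.33% × 500.0 = 66.65 t
  K2O: 0.9874% × 500.0 = 4.937 t
  Al2O3: 33.98% × 500.0 = 169.9 t
Sums-versus-targets review given the weights on record, under the basis named above (oxide sums agree with the targets exact up to rounding of places):
  Li2O: 97.97·0.07400 = 7.250 t (target 7.250 t)
  SiO2: 97.97·0.6431 + 103.5·0.6003 + 106.6·0.6816 = 197.8 t (target 197.8 t)
  MgO: 112.1·0.4769 = 53.46 t (target 53.45 t)
  Na2O: 103.5·0.1014 + 106.6·0.1112 + 100.6·0.4404 = 66.65 t (target 66.65 t)
  K2O: 103.5·0.04770 = 4.937 t (target 4.937 t)
  Al2O3: 97.97·0.2681 + 103.5·0.2343 + 106.6·0.1943 + 99.07·0.9960 = 169.9 t (target 169.9 t)
Auditing the glass mass value: the batch minus its LOI: 500.0 t (oxide target masses add up to 500.0 t; the stated basis being 500.0 t — any gap is answer rounding).
Batch grand total — Σ batch = 619.8 t; the LOI term Σ batch·LOI equals 119.8 t; the yield ratio, glass ÷ batch: 80.67%.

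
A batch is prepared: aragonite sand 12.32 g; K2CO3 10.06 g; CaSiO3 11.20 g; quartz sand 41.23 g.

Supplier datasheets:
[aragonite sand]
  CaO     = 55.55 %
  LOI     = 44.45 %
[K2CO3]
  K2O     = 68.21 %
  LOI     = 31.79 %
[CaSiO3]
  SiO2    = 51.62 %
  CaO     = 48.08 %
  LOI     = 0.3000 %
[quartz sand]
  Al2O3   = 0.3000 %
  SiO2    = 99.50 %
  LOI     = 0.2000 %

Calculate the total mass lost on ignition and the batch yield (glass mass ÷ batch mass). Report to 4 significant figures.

All arithmetic carries full precision from start to finish. Intermediates are printed (rounded to four significant figures) as written; a single rounding yields every reported result. The derived quantities, including glass mass, totals, the yield, four oxide percentages, LOI, are recomputed starting from the weights for 66.02 g of glass in full float precision as set out in question or answer.
Each material's LOI contribution:
  aragonite sand: 12.32 × 0.4445 = 5.476 g
  K2CO3: 10.06 × 0.3179 = 3.198 g
  CaSiO3: 11.20 × 0.003000 = 0.03360 g
  quartz sand: 41.23 × 0.002000 = 0.08246 g
Total LOI = 8.790 g
Glass = batch − LOI = 74.81 − 8.790 = 66.02 g

LOI loss = 8.790 g; glass = 66.02 g; yield = 88.25%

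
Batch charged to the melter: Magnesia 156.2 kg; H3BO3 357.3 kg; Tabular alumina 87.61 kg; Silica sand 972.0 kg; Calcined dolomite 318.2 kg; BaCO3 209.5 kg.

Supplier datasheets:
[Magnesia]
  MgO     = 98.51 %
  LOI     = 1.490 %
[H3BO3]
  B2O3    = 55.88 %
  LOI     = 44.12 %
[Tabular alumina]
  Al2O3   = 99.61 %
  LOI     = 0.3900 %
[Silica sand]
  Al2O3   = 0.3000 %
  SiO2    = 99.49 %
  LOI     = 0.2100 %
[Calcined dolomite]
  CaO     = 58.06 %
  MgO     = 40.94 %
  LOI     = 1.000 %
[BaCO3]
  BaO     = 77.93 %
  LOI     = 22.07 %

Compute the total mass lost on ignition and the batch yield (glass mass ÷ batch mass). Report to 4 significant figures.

Intermediates are shown, rounded to 4 significant figures, between the steps. Each numeric step carries exact precision throughout; every reported result is rounded a single time — derived quantities are carried from the batch weights per 1889 kg of glass in exact precision (the yield, the six compositions, LOI, glass mass, the totals) as they appear in question or answer.
Per-material ignition loss:
  Magnesia: 156.2 × 0.01490 = 2.327 kg
  H3BO3: 357.3 × 0.4412 = 157.6 kg
  Tabular alumina: 87.61 × 0.003900 = 0.3417 kg
  Silica sand: 972.0 × 0.002100 = 2.041 kg
  Calcined dolomite: 318.2 × 0.01000 = 3.182 kg
  BaCO3: 209.5 × 0.2207 = 46.24 kg
Total LOI = 211.8 kg
Glass = batch − LOI = 2101 − 211.8 = 1889 kg

LOI loss = 211.8 kg; glass = 1889 kg; yield = 89.92%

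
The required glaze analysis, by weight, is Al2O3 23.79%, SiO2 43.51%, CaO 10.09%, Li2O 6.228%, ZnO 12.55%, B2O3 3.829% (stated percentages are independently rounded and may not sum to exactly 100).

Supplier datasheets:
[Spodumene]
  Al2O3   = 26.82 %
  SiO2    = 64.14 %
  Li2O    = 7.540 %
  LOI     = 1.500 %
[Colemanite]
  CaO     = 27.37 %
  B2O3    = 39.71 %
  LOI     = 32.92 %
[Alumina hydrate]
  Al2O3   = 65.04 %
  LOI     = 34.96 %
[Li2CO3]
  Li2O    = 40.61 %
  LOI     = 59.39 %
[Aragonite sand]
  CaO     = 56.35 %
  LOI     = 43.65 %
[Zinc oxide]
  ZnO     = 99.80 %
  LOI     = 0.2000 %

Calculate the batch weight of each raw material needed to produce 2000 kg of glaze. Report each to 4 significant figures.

Batch per 2000 kg glaze:
  Spodumene: 1357 kg
  Colemanite: 192.8 kg
  Alumina hydrate: 172.1 kg
  Li2CO3: 54.82 kg
  Aragonite sand: 264.4 kg
  Zinc oxide: 251.5 kg
Total batch = 2293 kg; LOI loss = 292.5 kg; yield = 87.24%

Values along the way are displayed with 4-significant-figure rounding between the steps; the whole derivation keeps full precision at all times; each reported result is rounded just once — all derived quantities (ignition loss, totals, the yield, the six compositions, net glass mass) are re-derived in full float precision from the batch weights per 2000 kg of glass as quoted within problem or answer.
The oxide mass targets at 2000 kg glaze:
  Al2O3: 23.79% × 2000 = 475.8 kg
  SiO2: 43.51% × 2000 = 870.2 kg
  CaO: 10.09% × 2000 = 201.8 kg
  Li2O: 6.228% × 2000 = 124.6 kg
  ZnO: 12.55% × 2000 = 251.0 kg
  B2O3: 3.829% × 2000 = 76.58 kg
Verifying the oxide balance applying the batch weights above, at the basis given (target by target, the sums agree inside rounding margins):
  Al2O3: 1357·0.2682 + 172.1·0.6504 = 475.9 kg (target 475.8 kg)
  SiO2: 1357·0.6414 = 870.4 kg (target 870.2 kg)
  CaO: 192.8·0.2737 + 264.4·0.5635 = 201.8 kg (target 201.8 kg)
  Li2O: 1357·0.07540 + 54.82·0.4061 = 124.6 kg (target 124.6 kg)
  ZnO: 251.5·0.9980 = 251.0 kg (target 251.0 kg)
  B2O3: 192.8·0.3971 = 76.56 kg (target 76.58 kg)
Auditing the glass mass value: batch total minus LOI = 2000 kg (summing oxide targets gives 2000 kg; basis as stated: 2000 kg — deltas are rounding alone).
Whole-batch sum: Σ batch = 2293 kg; LOI loss = Σ batch·LOI = 292.5 kg; as yield: glass ÷ batch → 87.24%.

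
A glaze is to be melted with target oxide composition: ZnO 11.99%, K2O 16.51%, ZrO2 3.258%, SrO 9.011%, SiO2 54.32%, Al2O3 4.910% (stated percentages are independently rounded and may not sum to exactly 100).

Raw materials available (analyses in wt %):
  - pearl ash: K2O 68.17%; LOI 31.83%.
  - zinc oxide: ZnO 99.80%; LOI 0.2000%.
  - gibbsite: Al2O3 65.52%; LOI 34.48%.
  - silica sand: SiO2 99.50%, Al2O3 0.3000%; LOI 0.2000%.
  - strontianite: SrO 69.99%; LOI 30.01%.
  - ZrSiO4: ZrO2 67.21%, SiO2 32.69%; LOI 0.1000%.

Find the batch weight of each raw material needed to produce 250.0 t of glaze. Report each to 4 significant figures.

Batch per 250.0 t glaze:
  pearl ash: 60.55 t
  zinc oxide: 30.04 t
  gibbsite: 18.13 t
  silica sand: 132.5 t
  strontianite: 32.19 t
  ZrSiO4: 12.12 t
Total batch = 285.5 t; LOI loss = 35.52 t; yield = 87.56%

The intermediate values appear, with 4-significant-figure rounding, on the page. Every computation holds full float precision at all times. A single rounding completes every reported result. Derived quantities, including ignition loss, yield, glass mass, the six compositions, totals, are carried starting from the weights on 250.0 t of glass at full precision as set out in the question or the answer.
Oxide-by-oxide targets in 250.0 t glaze:
  ZnO: 11.99% × 250.0 = 29.98 t
  K2O: 16.51% × 250.0 = 41.28 t
  ZrO2: 3.258% × 250.0 = 8.145 t
  SrO: 9.011% × 250.0 = 22.53 t
  SiO2: 54.32% × 250.0 = 135.8 t
  Al2O3: 4.910% × 250.0 = 12.28 t
Checking each oxide sum given the weights on record, relative to the basis at hand (sums match the target masses within answer rounding):
  ZnO: 30.04·0.9980 = 29.98 t (target 29.98 t)
  K2O: 60.55·0.6817 = 41.28 t (target 41.28 t)
  ZrO2: 12.12·0.6721 = 8.146 t (target 8.145 t)
  SrO: 32.19·0.6999 = 22.53 t (target 22.53 t)
  SiO2: 132.5·0.9950 + 12.12·0.3269 = 135.8 t (target 135.8 t)
  Al2O3: 18.13·0.6552 + 132.5·0.003000 = 12.28 t (target 12.28 t)
Consistency of the glass mass: Σ batch − LOI loss = 250.0 t (summing oxide targets gives 250.0 t; the stated basis being 250.0 t — any gap is answer rounding).
Total batch = Σ batch = 285.5 t; ignition loss, Σ(batch × LOI) = 35.52 t; yield: glass divided by total = 87.56%.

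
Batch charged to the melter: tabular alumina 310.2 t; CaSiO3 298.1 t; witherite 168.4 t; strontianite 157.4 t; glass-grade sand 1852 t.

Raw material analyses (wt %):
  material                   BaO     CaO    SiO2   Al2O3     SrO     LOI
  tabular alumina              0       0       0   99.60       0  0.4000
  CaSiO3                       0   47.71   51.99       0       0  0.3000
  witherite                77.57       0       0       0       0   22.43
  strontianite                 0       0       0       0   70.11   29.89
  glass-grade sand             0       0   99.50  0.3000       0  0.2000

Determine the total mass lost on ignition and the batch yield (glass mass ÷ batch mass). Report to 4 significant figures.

Rounding to 4 significant digits extends to each intermediate as printed — all internal work runs at full precision all the way through. Each reported value takes just one rounding. The derived quantities, which include totals, net glass mass, yield, the five compositions, LOI, are re-derived in full precision, as set out in the question or the answer, using the weight values for 2695 t of glass.
Loss on ignition, line by line:
  tabular alumina: 310.2 × 0.004000 = 1.241 t
  CaSiO3: 298.1 × 0.003000 = 0.8943 t
  witherite: 168.4 × 0.2243 = 37.77 t
  strontianite: 157.4 × 0.2989 = 47.05 t
  glass-grade sand: 1852 × 0.002000 = 3.704 t
Total LOI = 90.66 t
Glass = batch − LOI = 2786 − 90.66 = 2695 t

LOI loss = 90.66 t; glass = 2695 t; yield = 96.75%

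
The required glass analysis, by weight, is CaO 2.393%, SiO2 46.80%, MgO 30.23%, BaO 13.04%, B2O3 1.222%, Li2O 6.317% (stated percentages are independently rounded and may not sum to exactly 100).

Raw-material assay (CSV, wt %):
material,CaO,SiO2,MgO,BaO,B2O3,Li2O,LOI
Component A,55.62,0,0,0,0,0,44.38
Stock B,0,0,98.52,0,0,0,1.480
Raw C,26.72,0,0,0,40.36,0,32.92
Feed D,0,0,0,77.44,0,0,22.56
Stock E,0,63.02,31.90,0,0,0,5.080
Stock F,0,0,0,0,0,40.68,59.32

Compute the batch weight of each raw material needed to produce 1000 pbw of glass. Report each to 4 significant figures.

Batch per 1000 pbw glass:
  Component A: 28.48 pbw
  Stock B: 66.39 pbw
  Raw C: 30.28 pbw
  Feed D: 168.4 pbw
  Stock E: 742.6 pbw
  Stock F: 155.3 pbw
Total batch = 1191 pbw; LOI loss = 191.4 pbw; yield = 83.93%

All arithmetic carries full precision in every operation; in-progress results are shown rounded to four significant figures when written out. A single rounding finalizes each reported figure; the derived quantities (the totals, ignition loss, yield, glass mass, six oxide percentages) are carried at full precision from the batch weights at 1000 pbw of glass as set out in the problem or answer text.
The oxide mass targets at 1000 pbw glass:
  CaO: 2.393% × 1000 = 23.93 pbw
  SiO2: 46.80% × 1000 = 468.0 pbw
  MgO: 30.23% × 1000 = 302.3 pbw
  BaO: 13.04% × 1000 = 130.4 pbw
  B2O3: 1.222% × 1000 = 12.22 pbw
  Li2O: 6.317% × 1000 = 63.17 pbw
Per-oxide balance check per the reported batch figures, versus the basis set out (oxide sums agree with the targets within answer rounding):
  CaO: 28.48·0.5562 + 30.28·0.2672 = 23.93 pbw (target 23.93 pbw)
  SiO2: 742.6·0.6302 = 468.0 pbw (target 468.0 pbw)
  MgO: 66.39·0.9852 + 742.6·0.3190 = 302.3 pbw (target 302.3 pbw)
  BaO: 168.4·0.7744 = 130.4 pbw (target 130.4 pbw)
  B2O3: 30.28·0.4036 = 12.22 pbw (target 12.22 pbw)
  Li2O: 155.3·0.4068 = 63.18 pbw (target 63.17 pbw)
Glass mass check: total charge less LOI = 1000 pbw (summing oxide targets gives 1000 pbw; versus the stated basis of 1000 pbw — rounding explains the deltas).
Batch total: Σ batch = 1191 pbw; the LOI term Σ batch·LOI equals 191.4 pbw; the yield ratio, glass ÷ batch: 83.93%.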